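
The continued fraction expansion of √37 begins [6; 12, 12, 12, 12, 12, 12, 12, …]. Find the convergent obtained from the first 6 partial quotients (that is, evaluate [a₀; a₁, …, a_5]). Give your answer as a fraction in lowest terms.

Use the convergent recurrence hₖ = aₖ·hₖ₋₁ + hₖ₋₂ (and likewise for the denominators kₖ):
a_0 = 6: 6/1
a_1 = 12: 73/12
a_2 = 12: 882/145
a_3 = 12: 10657/1752
a_4 = 12: 128766/21169
a_5 = 12: 1555849/255780

1555849/255780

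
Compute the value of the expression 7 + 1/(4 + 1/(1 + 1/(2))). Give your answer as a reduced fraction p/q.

a_0 = 7: 7/1
a_1 = 4: 29/4
a_2 = 1: 36/5
a_3 = 2: 101/14

101/14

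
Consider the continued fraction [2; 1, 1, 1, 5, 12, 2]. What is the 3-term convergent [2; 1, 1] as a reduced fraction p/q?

Collapse the nested fraction from the inside out:
Start with 1.
1 + 1/(1/1) = 1 + 1/1 = 2/1
2 + 1/(2/1) = 2 + 1/2 = 5/2

5/2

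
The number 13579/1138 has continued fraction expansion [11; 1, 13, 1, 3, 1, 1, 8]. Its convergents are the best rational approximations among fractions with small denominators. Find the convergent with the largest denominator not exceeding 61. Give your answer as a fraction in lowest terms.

a_0 = 11: 11/1  (≤ bound)
a_1 = 1: 12/1  (≤ bound)
a_2 = 13: 167/14  (≤ bound)
a_3 = 1: 179/15  (≤ bound)
a_4 = 3: 704/59  (≤ bound)
a_5 = 1: 883/74  (> 61, stop)

704/59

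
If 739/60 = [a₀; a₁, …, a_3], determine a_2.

Repeatedly divide and take the remainder:
739 ÷ 60 → quotient 12, remainder 19
60 ÷ 19 → quotient 3, remainder 3
19 ÷ 3 → quotient 6, remainder 1

6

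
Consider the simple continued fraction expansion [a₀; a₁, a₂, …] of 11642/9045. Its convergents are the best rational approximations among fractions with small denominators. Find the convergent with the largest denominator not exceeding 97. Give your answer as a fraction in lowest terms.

9/7

List convergents until the denominator exceeds the bound:
a_0 = 1: 1/1  (≤ bound)
a_1 = 3: 4/3  (≤ bound)
a_2 = 2: 9/7  (≤ bound)
a_3 = 14: 130/101  (> 97, stop)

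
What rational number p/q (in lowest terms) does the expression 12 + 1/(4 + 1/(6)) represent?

306/25

Start with 6.
4 + 1/(6/1) = 4 + 1/6 = 25/6
12 + 1/(25/6) = 12 + 6/25 = 306/25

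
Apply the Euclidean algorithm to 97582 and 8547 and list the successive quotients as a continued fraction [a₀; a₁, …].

97582 = 11·8547 + 3565, so a_0 = 11
8547 = 2·3565 + 1417, so a_1 = 2
3565 = 2·1417 + 731, so a_2 = 2
1417 = 1·731 + 686, so a_3 = 1
731 = 1·686 + 45, so a_4 = 1
686 = 15·45 + 11, so a_5 = 15
45 = 4·11 + 1, so a_6 = 4
11 = 11·1 + 0, so a_7 = 11

[11; 2, 2, 1, 1, 15, 4, 11]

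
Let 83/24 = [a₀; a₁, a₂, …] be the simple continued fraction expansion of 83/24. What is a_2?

83 = 3·24 + 11, so a_0 = 3
24 = 2·11 + 2, so a_1 = 2
11 = 5·2 + 1, so a_2 = 5

5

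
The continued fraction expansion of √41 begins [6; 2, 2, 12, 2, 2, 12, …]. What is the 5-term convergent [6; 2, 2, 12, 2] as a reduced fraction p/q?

826/129

Start with 2.
12 + 1/(2/1) = 12 + 1/2 = 25/2
2 + 1/(25/2) = 2 + 2/25 = 52/25
2 + 1/(52/25) = 2 + 25/52 = 129/52
6 + 1/(129/52) = 6 + 52/129 = 826/129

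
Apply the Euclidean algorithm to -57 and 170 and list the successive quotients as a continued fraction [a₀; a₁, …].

[-1; 1, 1, 1, 56]

-57 ÷ 170 → quotient -1, remainder 113
170 ÷ 113 → quotient 1, remainder 57
113 ÷ 57 → quotient 1, remainder 56
57 ÷ 56 → quotient 1, remainder 1
56 ÷ 1 → quotient 56, remainder 0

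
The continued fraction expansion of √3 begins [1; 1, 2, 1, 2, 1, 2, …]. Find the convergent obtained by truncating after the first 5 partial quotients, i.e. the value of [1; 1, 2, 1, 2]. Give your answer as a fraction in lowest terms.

19/11

a_0 = 1: 1/1
a_1 = 1: 2/1
a_2 = 2: 5/3
a_3 = 1: 7/4
a_4 = 2: 19/11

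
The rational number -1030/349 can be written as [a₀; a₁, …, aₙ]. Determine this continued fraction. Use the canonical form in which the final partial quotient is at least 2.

[-3; 20, 1, 1, 8]

Repeatedly divide and take the remainder:
-1030 = -3·349 + 17, so a_0 = -3
349 = 20·17 + 9, so a_1 = 20
17 = 1·9 + 8, so a_2 = 1
9 = 1·8 + 1, so a_3 = 1
8 = 8·1 + 0, so a_4 = 8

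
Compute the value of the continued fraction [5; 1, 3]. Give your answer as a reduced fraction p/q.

23/4

a_0 = 5: 5/1
a_1 = 1: 6/1
a_2 = 3: 23/4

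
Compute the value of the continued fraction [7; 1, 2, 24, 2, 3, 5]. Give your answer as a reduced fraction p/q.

Use the convergent recurrence hₖ = aₖ·hₖ₋₁ + hₖ₋₂ (and likewise for the denominators kₖ):
a_0 = 7: 7/1
a_1 = 1: 8/1
a_2 = 2: 23/3
a_3 = 24: 560/73
a_4 = 2: 1143/149
a_5 = 3: 3989/520
a_6 = 5: 21088/2749

21088/2749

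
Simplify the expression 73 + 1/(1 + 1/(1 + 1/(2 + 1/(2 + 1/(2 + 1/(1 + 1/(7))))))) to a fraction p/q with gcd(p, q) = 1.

Build up convergents one term at a time:
a_0 = 73: 73/1
a_1 = 1: 74/1
a_2 = 1: 147/2
a_3 = 2: 368/5
a_4 = 2: 883/12
a_5 = 2: 2134/29
a_6 = 1: 3017/41
a_7 = 7: 23253/316

23253/316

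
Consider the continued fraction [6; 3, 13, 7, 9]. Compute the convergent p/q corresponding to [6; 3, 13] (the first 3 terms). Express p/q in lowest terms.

253/40

a_0 = 6: 6/1
a_1 = 3: 19/3
a_2 = 13: 253/40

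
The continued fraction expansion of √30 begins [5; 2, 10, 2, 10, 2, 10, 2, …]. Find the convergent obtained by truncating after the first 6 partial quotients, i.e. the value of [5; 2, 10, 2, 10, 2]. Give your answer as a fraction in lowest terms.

Start with 2.
10 + 1/(2/1) = 10 + 1/2 = 21/2
2 + 1/(21/2) = 2 + 2/21 = 44/21
10 + 1/(44/21) = 10 + 21/44 = 461/44
2 + 1/(461/44) = 2 + 44/461 = 966/461
5 + 1/(966/461) = 5 + 461/966 = 5291/966

5291/966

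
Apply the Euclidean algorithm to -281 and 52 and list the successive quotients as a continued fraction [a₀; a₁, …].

⌊-281/52⌋ = -6, remainder 31
⌊52/31⌋ = 1, remainder 21
⌊31/21⌋ = 1, remainder 10
⌊21/10⌋ = 2, remainder 1
⌊10/1⌋ = 10, remainder 0

[-6; 1, 1, 2, 10]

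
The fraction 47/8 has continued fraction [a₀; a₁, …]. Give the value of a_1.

1

Apply division with remainder until the remainder is 0:
47 = 5·8 + 7, so a_0 = 5
8 = 1·7 + 1, so a_1 = 1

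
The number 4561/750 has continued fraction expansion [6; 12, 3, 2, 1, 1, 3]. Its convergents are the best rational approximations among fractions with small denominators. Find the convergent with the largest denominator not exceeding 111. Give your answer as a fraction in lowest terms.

a_0 = 6: 6/1  (≤ bound)
a_1 = 12: 73/12  (≤ bound)
a_2 = 3: 225/37  (≤ bound)
a_3 = 2: 523/86  (≤ bound)
a_4 = 1: 748/123  (> 111, stop)

523/86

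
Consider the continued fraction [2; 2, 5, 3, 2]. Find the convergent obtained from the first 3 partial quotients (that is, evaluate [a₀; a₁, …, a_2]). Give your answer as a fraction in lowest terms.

Work from the innermost term outward:
Start with 5.
2 + 1/(5/1) = 2 + 1/5 = 11/5
2 + 1/(11/5) = 2 + 5/11 = 27/11

27/11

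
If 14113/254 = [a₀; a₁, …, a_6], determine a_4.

2

⌊14113/254⌋ = 55, remainder 143
⌊254/143⌋ = 1, remainder 111
⌊143/111⌋ = 1, remainder 32
⌊111/32⌋ = 3, remainder 15
⌊32/15⌋ = 2, remainder 2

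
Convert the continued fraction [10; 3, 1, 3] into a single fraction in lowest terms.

154/15

Start with 3.
1 + 1/(3/1) = 1 + 1/3 = 4/3
3 + 1/(4/3) = 3 + 3/4 = 15/4
10 + 1/(15/4) = 10 + 4/15 = 154/15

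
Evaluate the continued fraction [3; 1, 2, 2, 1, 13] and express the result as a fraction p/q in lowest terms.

Compute successive convergents:
a_0 = 3: 3/1
a_1 = 1: 4/1
a_2 = 2: 11/3
a_3 = 2: 26/7
a_4 = 1: 37/10
a_5 = 13: 507/137

507/137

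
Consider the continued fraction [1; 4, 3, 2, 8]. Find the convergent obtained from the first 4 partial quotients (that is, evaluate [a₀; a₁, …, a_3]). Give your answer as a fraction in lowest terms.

37/30

Start with 2.
3 + 1/(2/1) = 3 + 1/2 = 7/2
4 + 1/(7/2) = 4 + 2/7 = 30/7
1 + 1/(30/7) = 1 + 7/30 = 37/30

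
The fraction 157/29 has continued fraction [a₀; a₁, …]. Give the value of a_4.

2

157 ÷ 29 → quotient 5, remainder 12
29 ÷ 12 → quotient 2, remainder 5
12 ÷ 5 → quotient 2, remainder 2
5 ÷ 2 → quotient 2, remainder 1
2 ÷ 1 → quotient 2, remainder 0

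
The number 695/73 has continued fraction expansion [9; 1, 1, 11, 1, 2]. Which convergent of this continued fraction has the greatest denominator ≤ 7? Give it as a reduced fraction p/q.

a_0 = 9: 9/1  (≤ bound)
a_1 = 1: 10/1  (≤ bound)
a_2 = 1: 19/2  (≤ bound)
a_3 = 11: 219/23  (> 7, stop)

19/2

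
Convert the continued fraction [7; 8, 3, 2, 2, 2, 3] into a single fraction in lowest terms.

a_0 = 7: 7/1
a_1 = 8: 57/8
a_2 = 3: 178/25
a_3 = 2: 413/58
a_4 = 2: 1004/141
a_5 = 2: 2421/340
a_6 = 3: 8267/1161

8267/1161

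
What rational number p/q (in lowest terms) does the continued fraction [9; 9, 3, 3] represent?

a_0 = 9: 9/1
a_1 = 9: 82/9
a_2 = 3: 255/28
a_3 = 3: 847/93

847/93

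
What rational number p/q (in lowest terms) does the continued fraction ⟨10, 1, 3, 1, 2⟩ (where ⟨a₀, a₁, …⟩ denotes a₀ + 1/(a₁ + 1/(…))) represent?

a_0 = 10: 10/1
a_1 = 1: 11/1
a_2 = 3: 43/4
a_3 = 1: 54/5
a_4 = 2: 151/14

151/14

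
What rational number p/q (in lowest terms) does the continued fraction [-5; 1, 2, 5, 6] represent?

Start with 6.
5 + 1/(6/1) = 5 + 1/6 = 31/6
2 + 1/(31/6) = 2 + 6/31 = 68/31
1 + 1/(68/31) = 1 + 31/68 = 99/68
-5 + 1/(99/68) = -5 + 68/99 = -427/99

-427/99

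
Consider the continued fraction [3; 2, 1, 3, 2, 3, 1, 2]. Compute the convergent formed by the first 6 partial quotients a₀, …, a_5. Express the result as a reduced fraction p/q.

Start with 3.
2 + 1/(3/1) = 2 + 1/3 = 7/3
3 + 1/(7/3) = 3 + 3/7 = 24/7
1 + 1/(24/7) = 1 + 7/24 = 31/24
2 + 1/(31/24) = 2 + 24/31 = 86/31
3 + 1/(86/31) = 3 + 31/86 = 289/86

289/86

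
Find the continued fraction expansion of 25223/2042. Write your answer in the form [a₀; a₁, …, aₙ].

[12; 2, 1, 5, 3, 1, 28]

⌊25223/2042⌋ = 12, remainder 719
⌊2042/719⌋ = 2, remainder 604
⌊719/604⌋ = 1, remainder 115
⌊604/115⌋ = 5, remainder 29
⌊115/29⌋ = 3, remainder 28
⌊29/28⌋ = 1, remainder 1
⌊28/1⌋ = 28, remainder 0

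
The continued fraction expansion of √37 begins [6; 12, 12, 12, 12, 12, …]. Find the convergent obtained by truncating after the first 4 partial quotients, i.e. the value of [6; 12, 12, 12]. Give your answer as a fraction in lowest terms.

a_0 = 6: 6/1
a_1 = 12: 73/12
a_2 = 12: 882/145
a_3 = 12: 10657/1752

10657/1752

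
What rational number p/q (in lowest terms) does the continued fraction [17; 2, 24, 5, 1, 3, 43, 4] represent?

Starting at the tail and folding back:
Start with 4.
43 + 1/(4/1) = 43 + 1/4 = 173/4
3 + 1/(173/4) = 3 + 4/173 = 523/173
1 + 1/(523/173) = 1 + 173/523 = 696/523
5 + 1/(696/523) = 5 + 523/696 = 4003/696
24 + 1/(4003/696) = 24 + 696/4003 = 96768/4003
2 + 1/(96768/4003) = 2 + 4003/96768 = 197539/96768
17 + 1/(197539/96768) = 17 + 96768/197539 = 3454931/197539

3454931/197539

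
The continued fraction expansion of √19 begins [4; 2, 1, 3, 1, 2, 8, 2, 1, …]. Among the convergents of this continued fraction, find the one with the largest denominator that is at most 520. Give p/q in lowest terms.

List convergents until the denominator exceeds the bound:
a_0 = 4: 4/1  (≤ bound)
a_1 = 2: 9/2  (≤ bound)
a_2 = 1: 13/3  (≤ bound)
a_3 = 3: 48/11  (≤ bound)
a_4 = 1: 61/14  (≤ bound)
a_5 = 2: 170/39  (≤ bound)
a_6 = 8: 1421/326  (≤ bound)
a_7 = 2: 3012/691  (> 520, stop)

1421/326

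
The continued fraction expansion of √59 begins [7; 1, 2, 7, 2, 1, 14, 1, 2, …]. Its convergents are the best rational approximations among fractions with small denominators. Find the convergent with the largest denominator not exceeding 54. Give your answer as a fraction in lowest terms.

361/47

a_0 = 7: 7/1  (≤ bound)
a_1 = 1: 8/1  (≤ bound)
a_2 = 2: 23/3  (≤ bound)
a_3 = 7: 169/22  (≤ bound)
a_4 = 2: 361/47  (≤ bound)
a_5 = 1: 530/69  (> 54, stop)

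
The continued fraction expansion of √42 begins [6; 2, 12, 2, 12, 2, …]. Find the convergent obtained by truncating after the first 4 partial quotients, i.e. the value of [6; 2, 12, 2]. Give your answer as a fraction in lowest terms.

Build up convergents one term at a time:
a_0 = 6: 6/1
a_1 = 2: 13/2
a_2 = 12: 162/25
a_3 = 2: 337/52

337/52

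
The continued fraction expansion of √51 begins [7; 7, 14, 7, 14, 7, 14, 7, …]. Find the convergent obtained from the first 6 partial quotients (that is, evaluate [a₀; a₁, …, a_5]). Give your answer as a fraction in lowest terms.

Start with 7.
14 + 1/(7/1) = 14 + 1/7 = 99/7
7 + 1/(99/7) = 7 + 7/99 = 700/99
14 + 1/(700/99) = 14 + 99/700 = 9899/700
7 + 1/(9899/700) = 7 + 700/9899 = 69993/9899
7 + 1/(69993/9899) = 7 + 9899/69993 = 499850/69993

499850/69993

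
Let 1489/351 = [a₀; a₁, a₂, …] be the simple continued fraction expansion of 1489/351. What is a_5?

1

1489 ÷ 351 → quotient 4, remainder 85
351 ÷ 85 → quotient 4, remainder 11
85 ÷ 11 → quotient 7, remainder 8
11 ÷ 8 → quotient 1, remainder 3
8 ÷ 3 → quotient 2, remainder 2
3 ÷ 2 → quotient 1, remainder 1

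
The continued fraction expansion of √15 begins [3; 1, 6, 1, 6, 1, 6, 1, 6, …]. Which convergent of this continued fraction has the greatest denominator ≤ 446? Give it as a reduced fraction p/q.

a_0 = 3: 3/1  (≤ bound)
a_1 = 1: 4/1  (≤ bound)
a_2 = 6: 27/7  (≤ bound)
a_3 = 1: 31/8  (≤ bound)
a_4 = 6: 213/55  (≤ bound)
a_5 = 1: 244/63  (≤ bound)
a_6 = 6: 1677/433  (≤ bound)
a_7 = 1: 1921/496  (> 446, stop)

1677/433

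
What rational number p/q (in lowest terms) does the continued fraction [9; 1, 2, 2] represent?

68/7

a_0 = 9: 9/1
a_1 = 1: 10/1
a_2 = 2: 29/3
a_3 = 2: 68/7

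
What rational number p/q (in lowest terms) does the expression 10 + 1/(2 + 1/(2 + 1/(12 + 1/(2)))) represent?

Start with 2.
12 + 1/(2/1) = 12 + 1/2 = 25/2
2 + 1/(25/2) = 2 + 2/25 = 52/25
2 + 1/(52/25) = 2 + 25/52 = 129/52
10 + 1/(129/52) = 10 + 52/129 = 1342/129

1342/129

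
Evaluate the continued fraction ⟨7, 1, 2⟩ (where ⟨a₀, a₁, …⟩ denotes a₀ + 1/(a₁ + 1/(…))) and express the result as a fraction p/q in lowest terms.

23/3

Start with 2.
1 + 1/(2/1) = 1 + 1/2 = 3/2
7 + 1/(3/2) = 7 + 2/3 = 23/3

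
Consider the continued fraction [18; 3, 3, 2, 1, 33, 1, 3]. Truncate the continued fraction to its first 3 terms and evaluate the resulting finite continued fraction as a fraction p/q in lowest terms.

Use the convergent recurrence hₖ = aₖ·hₖ₋₁ + hₖ₋₂ (and likewise for the denominators kₖ):
a_0 = 18: 18/1
a_1 = 3: 55/3
a_2 = 3: 183/10

183/10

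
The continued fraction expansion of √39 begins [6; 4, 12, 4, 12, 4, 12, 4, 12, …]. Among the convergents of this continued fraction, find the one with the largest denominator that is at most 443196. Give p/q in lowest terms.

a_0 = 6: 6/1  (≤ bound)
a_1 = 4: 25/4  (≤ bound)
a_2 = 12: 306/49  (≤ bound)
a_3 = 4: 1249/200  (≤ bound)
a_4 = 12: 15294/2449  (≤ bound)
a_5 = 4: 62425/9996  (≤ bound)
a_6 = 12: 764394/122401  (≤ bound)
a_7 = 4: 3120001/499600  (> 443196, stop)

764394/122401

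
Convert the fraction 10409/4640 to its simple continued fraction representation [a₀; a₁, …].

Run the Euclidean algorithm, recording each quotient:
⌊10409/4640⌋ = 2, remainder 1129
⌊4640/1129⌋ = 4, remainder 124
⌊1129/124⌋ = 9, remainder 13
⌊124/13⌋ = 9, remainder 7
⌊13/7⌋ = 1, remainder 6
⌊7/6⌋ = 1, remainder 1
⌊6/1⌋ = 6, remainder 0

[2; 4, 9, 9, 1, 1, 6]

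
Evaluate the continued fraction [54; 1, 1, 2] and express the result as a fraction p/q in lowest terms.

Start with 2.
1 + 1/(2/1) = 1 + 1/2 = 3/2
1 + 1/(3/2) = 1 + 2/3 = 5/3
54 + 1/(5/3) = 54 + 3/5 = 273/5

273/5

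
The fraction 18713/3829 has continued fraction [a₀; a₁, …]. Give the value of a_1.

1

⌊18713/3829⌋ = 4, remainder 3397
⌊3829/3397⌋ = 1, remainder 432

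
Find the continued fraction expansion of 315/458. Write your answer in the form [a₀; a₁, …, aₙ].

Apply division with remainder until the remainder is 0:
315 ÷ 458 → quotient 0, remainder 315
458 ÷ 315 → quotient 1, remainder 143
315 ÷ 143 → quotient 2, remainder 29
143 ÷ 29 → quotient 4, remainder 27
29 ÷ 27 → quotient 1, remainder 2
27 ÷ 2 → quotient 13, remainder 1
2 ÷ 1 → quotient 2, remainder 0

[0; 1, 2, 4, 1, 13, 2]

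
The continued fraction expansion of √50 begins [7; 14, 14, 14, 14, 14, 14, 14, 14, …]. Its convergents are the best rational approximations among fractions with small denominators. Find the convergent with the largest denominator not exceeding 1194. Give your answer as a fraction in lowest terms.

1393/197

List convergents until the denominator exceeds the bound:
a_0 = 7: 7/1  (≤ bound)
a_1 = 14: 99/14  (≤ bound)
a_2 = 14: 1393/197  (≤ bound)
a_3 = 14: 19601/2772  (> 1194, stop)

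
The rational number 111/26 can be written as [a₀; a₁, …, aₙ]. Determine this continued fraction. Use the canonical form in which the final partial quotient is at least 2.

⌊111/26⌋ = 4, remainder 7
⌊26/7⌋ = 3, remainder 5
⌊7/5⌋ = 1, remainder 2
⌊5/2⌋ = 2, remainder 1
⌊2/1⌋ = 2, remainder 0

[4; 3, 1, 2, 2]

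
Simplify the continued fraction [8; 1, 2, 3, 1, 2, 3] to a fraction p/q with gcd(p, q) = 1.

1052/121

Start with 3.
2 + 1/(3/1) = 2 + 1/3 = 7/3
1 + 1/(7/3) = 1 + 3/7 = 10/7
3 + 1/(10/7) = 3 + 7/10 = 37/10
2 + 1/(37/10) = 2 + 10/37 = 84/37
1 + 1/(84/37) = 1 + 37/84 = 121/84
8 + 1/(121/84) = 8 + 84/121 = 1052/121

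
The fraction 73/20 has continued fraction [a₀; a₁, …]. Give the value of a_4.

6

73 ÷ 20 → quotient 3, remainder 13
20 ÷ 13 → quotient 1, remainder 7
13 ÷ 7 → quotient 1, remainder 6
7 ÷ 6 → quotient 1, remainder 1
6 ÷ 1 → quotient 6, remainder 0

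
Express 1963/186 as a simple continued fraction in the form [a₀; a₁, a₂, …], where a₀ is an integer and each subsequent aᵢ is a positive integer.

⌊1963/186⌋ = 10, remainder 103
⌊186/103⌋ = 1, remainder 83
⌊103/83⌋ = 1, remainder 20
⌊83/20⌋ = 4, remainder 3
⌊20/3⌋ = 6, remainder 2
⌊3/2⌋ = 1, remainder 1
⌊2/1⌋ = 2, remainder 0

[10; 1, 1, 4, 6, 1, 2]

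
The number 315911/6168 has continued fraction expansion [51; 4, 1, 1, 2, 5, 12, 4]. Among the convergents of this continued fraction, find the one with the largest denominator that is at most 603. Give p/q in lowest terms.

6351/124

List convergents until the denominator exceeds the bound:
a_0 = 51: 51/1  (≤ bound)
a_1 = 4: 205/4  (≤ bound)
a_2 = 1: 256/5  (≤ bound)
a_3 = 1: 461/9  (≤ bound)
a_4 = 2: 1178/23  (≤ bound)
a_5 = 5: 6351/124  (≤ bound)
a_6 = 12: 77390/1511  (> 603, stop)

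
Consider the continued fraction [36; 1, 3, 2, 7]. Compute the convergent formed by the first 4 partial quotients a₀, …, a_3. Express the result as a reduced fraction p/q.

Collapse the nested fraction from the inside out:
Start with 2.
3 + 1/(2/1) = 3 + 1/2 = 7/2
1 + 1/(7/2) = 1 + 2/7 = 9/7
36 + 1/(9/7) = 36 + 7/9 = 331/9

331/9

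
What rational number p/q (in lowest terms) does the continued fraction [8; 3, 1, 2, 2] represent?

Starting at the tail and folding back:
Start with 2.
2 + 1/(2/1) = 2 + 1/2 = 5/2
1 + 1/(5/2) = 1 + 2/5 = 7/5
3 + 1/(7/5) = 3 + 5/7 = 26/7
8 + 1/(26/7) = 8 + 7/26 = 215/26

215/26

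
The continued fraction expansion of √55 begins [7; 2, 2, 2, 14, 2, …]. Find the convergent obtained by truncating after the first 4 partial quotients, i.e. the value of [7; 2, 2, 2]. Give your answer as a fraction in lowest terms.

89/12

Compute successive convergents:
a_0 = 7: 7/1
a_1 = 2: 15/2
a_2 = 2: 37/5
a_3 = 2: 89/12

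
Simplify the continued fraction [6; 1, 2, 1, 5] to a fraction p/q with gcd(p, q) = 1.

155/23

a_0 = 6: 6/1
a_1 = 1: 7/1
a_2 = 2: 20/3
a_3 = 1: 27/4
a_4 = 5: 155/23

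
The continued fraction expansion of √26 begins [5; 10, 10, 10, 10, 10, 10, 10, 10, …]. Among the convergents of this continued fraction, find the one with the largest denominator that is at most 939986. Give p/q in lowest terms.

a_0 = 5: 5/1  (≤ bound)
a_1 = 10: 51/10  (≤ bound)
a_2 = 10: 515/101  (≤ bound)
a_3 = 10: 5201/1020  (≤ bound)
a_4 = 10: 52525/10301  (≤ bound)
a_5 = 10: 530451/104030  (≤ bound)
a_6 = 10: 5357035/1050601  (> 939986, stop)

530451/104030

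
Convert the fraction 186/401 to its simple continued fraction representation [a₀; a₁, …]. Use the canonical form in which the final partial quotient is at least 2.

[0; 2, 6, 2, 2, 2, 2]

Run the Euclidean algorithm, recording each quotient:
⌊186/401⌋ = 0, remainder 186
⌊401/186⌋ = 2, remainder 29
⌊186/29⌋ = 6, remainder 12
⌊29/12⌋ = 2, remainder 5
⌊12/5⌋ = 2, remainder 2
⌊5/2⌋ = 2, remainder 1
⌊2/1⌋ = 2, remainder 0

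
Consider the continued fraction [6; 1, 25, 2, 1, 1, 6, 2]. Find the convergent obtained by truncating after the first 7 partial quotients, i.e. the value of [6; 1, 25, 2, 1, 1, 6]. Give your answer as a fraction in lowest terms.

Collapse the nested fraction from the inside out:
Start with 6.
1 + 1/(6/1) = 1 + 1/6 = 7/6
1 + 1/(7/6) = 1 + 6/7 = 13/7
2 + 1/(13/7) = 2 + 7/13 = 33/13
25 + 1/(33/13) = 25 + 13/33 = 838/33
1 + 1/(838/33) = 1 + 33/838 = 871/838
6 + 1/(871/838) = 6 + 838/871 = 6064/871

6064/871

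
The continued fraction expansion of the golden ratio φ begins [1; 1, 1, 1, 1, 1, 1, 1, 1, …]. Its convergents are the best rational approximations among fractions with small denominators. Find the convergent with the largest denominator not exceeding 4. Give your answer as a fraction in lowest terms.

a_0 = 1: 1/1  (≤ bound)
a_1 = 1: 2/1  (≤ bound)
a_2 = 1: 3/2  (≤ bound)
a_3 = 1: 5/3  (≤ bound)
a_4 = 1: 8/5  (> 4, stop)

5/3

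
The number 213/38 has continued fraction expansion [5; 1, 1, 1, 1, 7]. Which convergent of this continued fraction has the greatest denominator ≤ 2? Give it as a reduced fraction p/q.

11/2

a_0 = 5: 5/1  (≤ bound)
a_1 = 1: 6/1  (≤ bound)
a_2 = 1: 11/2  (≤ bound)
a_3 = 1: 17/3  (> 2, stop)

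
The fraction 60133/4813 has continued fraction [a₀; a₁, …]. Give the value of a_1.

2

⌊60133/4813⌋ = 12, remainder 2377
⌊4813/2377⌋ = 2, remainder 59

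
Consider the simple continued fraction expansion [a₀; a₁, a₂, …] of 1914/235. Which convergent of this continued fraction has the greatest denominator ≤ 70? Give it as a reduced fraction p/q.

57/7

a_0 = 8: 8/1  (≤ bound)
a_1 = 6: 49/6  (≤ bound)
a_2 = 1: 57/7  (≤ bound)
a_3 = 10: 619/76  (> 70, stop)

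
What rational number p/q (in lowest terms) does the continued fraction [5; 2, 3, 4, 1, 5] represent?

1168/215

Start with 5.
1 + 1/(5/1) = 1 + 1/5 = 6/5
4 + 1/(6/5) = 4 + 5/6 = 29/6
3 + 1/(29/6) = 3 + 6/29 = 93/29
2 + 1/(93/29) = 2 + 29/93 = 215/93
5 + 1/(215/93) = 5 + 93/215 = 1168/215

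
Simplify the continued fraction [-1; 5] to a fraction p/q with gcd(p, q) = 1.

Starting at the tail and folding back:
Start with 5.
-1 + 1/(5/1) = -1 + 1/5 = -4/5

-4/5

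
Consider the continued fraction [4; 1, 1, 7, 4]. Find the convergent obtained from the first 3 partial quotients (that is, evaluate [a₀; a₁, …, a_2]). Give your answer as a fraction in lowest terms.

Build up convergents one term at a time:
a_0 = 4: 4/1
a_1 = 1: 5/1
a_2 = 1: 9/2

9/2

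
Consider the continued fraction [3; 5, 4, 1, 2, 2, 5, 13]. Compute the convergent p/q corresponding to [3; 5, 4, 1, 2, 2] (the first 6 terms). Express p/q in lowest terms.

a_0 = 3: 3/1
a_1 = 5: 16/5
a_2 = 4: 67/21
a_3 = 1: 83/26
a_4 = 2: 233/73
a_5 = 2: 549/172

549/172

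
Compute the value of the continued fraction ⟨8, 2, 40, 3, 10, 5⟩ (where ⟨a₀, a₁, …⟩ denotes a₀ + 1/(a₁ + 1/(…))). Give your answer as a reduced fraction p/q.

109571/12900

a_0 = 8: 8/1
a_1 = 2: 17/2
a_2 = 40: 688/81
a_3 = 3: 2081/245
a_4 = 10: 21498/2531
a_5 = 5: 109571/12900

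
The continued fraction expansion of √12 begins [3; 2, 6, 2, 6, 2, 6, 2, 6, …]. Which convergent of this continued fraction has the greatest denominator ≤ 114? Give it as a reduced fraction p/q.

a_0 = 3: 3/1  (≤ bound)
a_1 = 2: 7/2  (≤ bound)
a_2 = 6: 45/13  (≤ bound)
a_3 = 2: 97/28  (≤ bound)
a_4 = 6: 627/181  (> 114, stop)

97/28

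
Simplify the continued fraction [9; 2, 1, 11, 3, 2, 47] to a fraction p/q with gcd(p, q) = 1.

111224/11905

a_0 = 9: 9/1
a_1 = 2: 19/2
a_2 = 1: 28/3
a_3 = 11: 327/35
a_4 = 3: 1009/108
a_5 = 2: 2345/251
a_6 = 47: 111224/11905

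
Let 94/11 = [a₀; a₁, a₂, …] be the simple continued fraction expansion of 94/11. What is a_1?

94 = 8·11 + 6, so a_0 = 8
11 = 1·6 + 5, so a_1 = 1

1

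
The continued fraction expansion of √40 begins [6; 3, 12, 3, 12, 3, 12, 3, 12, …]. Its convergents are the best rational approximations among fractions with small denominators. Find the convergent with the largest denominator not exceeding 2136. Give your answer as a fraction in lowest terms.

List convergents until the denominator exceeds the bound:
a_0 = 6: 6/1  (≤ bound)
a_1 = 3: 19/3  (≤ bound)
a_2 = 12: 234/37  (≤ bound)
a_3 = 3: 721/114  (≤ bound)
a_4 = 12: 8886/1405  (≤ bound)
a_5 = 3: 27379/4329  (> 2136, stop)

8886/1405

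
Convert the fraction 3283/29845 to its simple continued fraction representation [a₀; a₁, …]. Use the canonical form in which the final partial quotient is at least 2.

3283 = 0·29845 + 3283, so a_0 = 0
29845 = 9·3283 + 298, so a_1 = 9
3283 = 11·298 + 5, so a_2 = 11
298 = 59·5 + 3, so a_3 = 59
5 = 1·3 + 2, so a_4 = 1
3 = 1·2 + 1, so a_5 = 1
2 = 2·1 + 0, so a_6 = 2

[0; 9, 11, 59, 1, 1, 2]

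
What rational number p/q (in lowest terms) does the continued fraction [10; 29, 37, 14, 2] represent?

Start with 2.
14 + 1/(2/1) = 14 + 1/2 = 29/2
37 + 1/(29/2) = 37 + 2/29 = 1075/29
29 + 1/(1075/29) = 29 + 29/1075 = 31204/1075
10 + 1/(31204/1075) = 10 + 1075/31204 = 313115/31204

313115/31204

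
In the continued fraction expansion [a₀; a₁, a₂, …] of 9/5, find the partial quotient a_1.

1

⌊9/5⌋ = 1, remainder 4
⌊5/4⌋ = 1, remainder 1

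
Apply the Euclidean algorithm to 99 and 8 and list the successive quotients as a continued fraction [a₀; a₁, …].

[12; 2, 1, 2]

99 ÷ 8 → quotient 12, remainder 3
8 ÷ 3 → quotient 2, remainder 2
3 ÷ 2 → quotient 1, remainder 1
2 ÷ 1 → quotient 2, remainder 0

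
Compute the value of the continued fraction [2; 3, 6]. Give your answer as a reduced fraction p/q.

44/19

Starting at the tail and folding back:
Start with 6.
3 + 1/(6/1) = 3 + 1/6 = 19/6
2 + 1/(19/6) = 2 + 6/19 = 44/19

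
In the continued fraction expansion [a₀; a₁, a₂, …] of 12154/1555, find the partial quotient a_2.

Apply division with remainder until the remainder is 0:
12154 = 7·1555 + 1269, so a_0 = 7
1555 = 1·1269 + 286, so a_1 = 1
1269 = 4·286 + 125, so a_2 = 4

4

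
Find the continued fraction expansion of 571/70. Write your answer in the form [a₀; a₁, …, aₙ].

[8; 6, 2, 1, 3]

571 = 8·70 + 11, so a_0 = 8
70 = 6·11 + 4, so a_1 = 6
11 = 2·4 + 3, so a_2 = 2
4 = 1·3 + 1, so a_3 = 1
3 = 3·1 + 0, so a_4 = 3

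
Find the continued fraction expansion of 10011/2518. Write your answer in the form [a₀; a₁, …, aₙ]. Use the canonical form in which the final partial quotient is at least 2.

[3; 1, 40, 3, 1, 1, 2, 3]

10011 ÷ 2518 → quotient 3, remainder 2457
2518 ÷ 2457 → quotient 1, remainder 61
2457 ÷ 61 → quotient 40, remainder 17
61 ÷ 17 → quotient 3, remainder 10
17 ÷ 10 → quotient 1, remainder 7
10 ÷ 7 → quotient 1, remainder 3
7 ÷ 3 → quotient 2, remainder 1
3 ÷ 1 → quotient 3, remainder 0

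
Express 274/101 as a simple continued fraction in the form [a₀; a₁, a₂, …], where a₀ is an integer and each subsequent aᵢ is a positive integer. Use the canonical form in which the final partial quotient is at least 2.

274 = 2·101 + 72, so a_0 = 2
101 = 1·72 + 29, so a_1 = 1
72 = 2·29 + 14, so a_2 = 2
29 = 2·14 + 1, so a_3 = 2
14 = 14·1 + 0, so a_4 = 14

[2; 1, 2, 2, 14]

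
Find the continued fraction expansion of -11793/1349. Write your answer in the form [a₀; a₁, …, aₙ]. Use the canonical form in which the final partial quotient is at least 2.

Repeatedly divide and take the remainder:
⌊-11793/1349⌋ = -9, remainder 348
⌊1349/348⌋ = 3, remainder 305
⌊348/305⌋ = 1, remainder 43
⌊305/43⌋ = 7, remainder 4
⌊43/4⌋ = 10, remainder 3
⌊4/3⌋ = 1, remainder 1
⌊3/1⌋ = 3, remainder 0

[-9; 3, 1, 7, 10, 1, 3]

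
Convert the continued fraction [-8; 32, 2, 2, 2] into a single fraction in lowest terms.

Compute successive convergents:
a_0 = -8: -8/1
a_1 = 32: -255/32
a_2 = 2: -518/65
a_3 = 2: -1291/162
a_4 = 2: -3100/389

-3100/389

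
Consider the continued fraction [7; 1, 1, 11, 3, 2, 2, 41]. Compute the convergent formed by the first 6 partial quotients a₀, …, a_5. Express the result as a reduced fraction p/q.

Work from the innermost term outward:
Start with 2.
3 + 1/(2/1) = 3 + 1/2 = 7/2
11 + 1/(7/2) = 11 + 2/7 = 79/7
1 + 1/(79/7) = 1 + 7/79 = 86/79
1 + 1/(86/79) = 1 + 79/86 = 165/86
7 + 1/(165/86) = 7 + 86/165 = 1241/165

1241/165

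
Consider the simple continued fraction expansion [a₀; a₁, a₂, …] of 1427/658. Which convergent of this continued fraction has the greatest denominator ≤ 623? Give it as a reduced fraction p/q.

180/83

List convergents until the denominator exceeds the bound:
a_0 = 2: 2/1  (≤ bound)
a_1 = 5: 11/5  (≤ bound)
a_2 = 1: 13/6  (≤ bound)
a_3 = 12: 167/77  (≤ bound)
a_4 = 1: 180/83  (≤ bound)
a_5 = 7: 1427/658  (> 623, stop)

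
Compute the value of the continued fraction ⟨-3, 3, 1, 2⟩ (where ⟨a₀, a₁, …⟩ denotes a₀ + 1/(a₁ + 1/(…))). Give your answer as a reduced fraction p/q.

Compute successive convergents:
a_0 = -3: -3/1
a_1 = 3: -8/3
a_2 = 1: -11/4
a_3 = 2: -30/11

-30/11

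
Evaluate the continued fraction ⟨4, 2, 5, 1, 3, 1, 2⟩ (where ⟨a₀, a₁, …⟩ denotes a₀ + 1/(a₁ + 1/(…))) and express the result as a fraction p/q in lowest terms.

785/176

a_0 = 4: 4/1
a_1 = 2: 9/2
a_2 = 5: 49/11
a_3 = 1: 58/13
a_4 = 3: 223/50
a_5 = 1: 281/63
a_6 = 2: 785/176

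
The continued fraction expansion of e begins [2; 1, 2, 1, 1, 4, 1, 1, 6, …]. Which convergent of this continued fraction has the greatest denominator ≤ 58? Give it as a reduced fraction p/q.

106/39

a_0 = 2: 2/1  (≤ bound)
a_1 = 1: 3/1  (≤ bound)
a_2 = 2: 8/3  (≤ bound)
a_3 = 1: 11/4  (≤ bound)
a_4 = 1: 19/7  (≤ bound)
a_5 = 4: 87/32  (≤ bound)
a_6 = 1: 106/39  (≤ bound)
a_7 = 1: 193/71  (> 58, stop)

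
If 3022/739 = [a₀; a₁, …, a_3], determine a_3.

Repeatedly divide and take the remainder:
3022 = 4·739 + 66, so a_0 = 4
739 = 11·66 + 13, so a_1 = 11
66 = 5·13 + 1, so a_2 = 5
13 = 13·1 + 0, so a_3 = 13

13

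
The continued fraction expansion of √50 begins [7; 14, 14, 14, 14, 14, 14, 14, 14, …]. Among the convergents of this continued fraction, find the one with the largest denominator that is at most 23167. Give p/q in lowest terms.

19601/2772

a_0 = 7: 7/1  (≤ bound)
a_1 = 14: 99/14  (≤ bound)
a_2 = 14: 1393/197  (≤ bound)
a_3 = 14: 19601/2772  (≤ bound)
a_4 = 14: 275807/39005  (> 23167, stop)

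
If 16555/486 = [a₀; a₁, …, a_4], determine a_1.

15

⌊16555/486⌋ = 34, remainder 31
⌊486/31⌋ = 15, remainder 21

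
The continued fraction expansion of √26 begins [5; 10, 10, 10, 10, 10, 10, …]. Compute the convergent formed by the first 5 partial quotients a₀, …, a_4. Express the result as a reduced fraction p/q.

52525/10301

Collapse the nested fraction from the inside out:
Start with 10.
10 + 1/(10/1) = 10 + 1/10 = 101/10
10 + 1/(101/10) = 10 + 10/101 = 1020/101
10 + 1/(1020/101) = 10 + 101/1020 = 10301/1020
5 + 1/(10301/1020) = 5 + 1020/10301 = 52525/10301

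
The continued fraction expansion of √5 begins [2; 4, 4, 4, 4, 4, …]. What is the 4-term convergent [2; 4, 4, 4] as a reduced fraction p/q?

161/72

Start with 4.
4 + 1/(4/1) = 4 + 1/4 = 17/4
4 + 1/(17/4) = 4 + 4/17 = 72/17
2 + 1/(72/17) = 2 + 17/72 = 161/72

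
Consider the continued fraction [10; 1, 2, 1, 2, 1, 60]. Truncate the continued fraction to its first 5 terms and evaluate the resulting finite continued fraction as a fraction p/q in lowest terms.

a_0 = 10: 10/1
a_1 = 1: 11/1
a_2 = 2: 32/3
a_3 = 1: 43/4
a_4 = 2: 118/11

118/11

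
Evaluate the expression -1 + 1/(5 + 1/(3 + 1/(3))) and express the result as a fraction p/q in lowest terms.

Build up convergents one term at a time:
a_0 = -1: -1/1
a_1 = 5: -4/5
a_2 = 3: -13/16
a_3 = 3: -43/53

-43/53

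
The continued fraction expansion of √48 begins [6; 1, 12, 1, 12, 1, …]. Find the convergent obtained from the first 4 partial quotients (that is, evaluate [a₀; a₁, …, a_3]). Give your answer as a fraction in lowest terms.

a_0 = 6: 6/1
a_1 = 1: 7/1
a_2 = 12: 90/13
a_3 = 1: 97/14

97/14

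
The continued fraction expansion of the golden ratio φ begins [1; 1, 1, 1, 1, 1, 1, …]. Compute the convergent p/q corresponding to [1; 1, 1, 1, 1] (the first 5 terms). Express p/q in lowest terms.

8/5

Start with 1.
1 + 1/(1/1) = 1 + 1/1 = 2/1
1 + 1/(2/1) = 1 + 1/2 = 3/2
1 + 1/(3/2) = 1 + 2/3 = 5/3
1 + 1/(5/3) = 1 + 3/5 = 8/5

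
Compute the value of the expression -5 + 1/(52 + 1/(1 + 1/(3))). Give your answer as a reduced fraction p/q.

Collapse the nested fraction from the inside out:
Start with 3.
1 + 1/(3/1) = 1 + 1/3 = 4/3
52 + 1/(4/3) = 52 + 3/4 = 211/4
-5 + 1/(211/4) = -5 + 4/211 = -1051/211

-1051/211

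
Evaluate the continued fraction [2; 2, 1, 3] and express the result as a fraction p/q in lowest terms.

Work from the innermost term outward:
Start with 3.
1 + 1/(3/1) = 1 + 1/3 = 4/3
2 + 1/(4/3) = 2 + 3/4 = 11/4
2 + 1/(11/4) = 2 + 4/11 = 26/11

26/11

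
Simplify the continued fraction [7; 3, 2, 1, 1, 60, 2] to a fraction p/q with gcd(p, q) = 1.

Use the convergent recurrence hₖ = aₖ·hₖ₋₁ + hₖ₋₂ (and likewise for the denominators kₖ):
a_0 = 7: 7/1
a_1 = 3: 22/3
a_2 = 2: 51/7
a_3 = 1: 73/10
a_4 = 1: 124/17
a_5 = 60: 7513/1030
a_6 = 2: 15150/2077

15150/2077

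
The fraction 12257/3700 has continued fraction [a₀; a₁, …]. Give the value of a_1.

12257 ÷ 3700 → quotient 3, remainder 1157
3700 ÷ 1157 → quotient 3, remainder 229

3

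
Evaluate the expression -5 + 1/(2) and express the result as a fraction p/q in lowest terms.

-9/2

Build up convergents one term at a time:
a_0 = -5: -5/1
a_1 = 2: -9/2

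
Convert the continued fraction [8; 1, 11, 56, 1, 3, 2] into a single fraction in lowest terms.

54758/6141

Collapse the nested fraction from the inside out:
Start with 2.
3 + 1/(2/1) = 3 + 1/2 = 7/2
1 + 1/(7/2) = 1 + 2/7 = 9/7
56 + 1/(9/7) = 56 + 7/9 = 511/9
11 + 1/(511/9) = 11 + 9/511 = 5630/511
1 + 1/(5630/511) = 1 + 511/5630 = 6141/5630
8 + 1/(6141/5630) = 8 + 5630/6141 = 54758/6141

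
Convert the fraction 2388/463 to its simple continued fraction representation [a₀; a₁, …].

Apply division with remainder until the remainder is 0:
2388 = 5·463 + 73, so a_0 = 5
463 = 6·73 + 25, so a_1 = 6
73 = 2·25 + 23, so a_2 = 2
25 = 1·23 + 2, so a_3 = 1
23 = 11·2 + 1, so a_4 = 11
2 = 2·1 + 0, so a_5 = 2

[5; 6, 2, 1, 11, 2]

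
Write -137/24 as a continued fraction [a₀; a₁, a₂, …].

-137 ÷ 24 → quotient -6, remainder 7
24 ÷ 7 → quotient 3, remainder 3
7 ÷ 3 → quotient 2, remainder 1
3 ÷ 1 → quotient 3, remainder 0

[-6; 3, 2, 3]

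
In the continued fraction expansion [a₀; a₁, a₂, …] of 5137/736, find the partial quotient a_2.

5137 ÷ 736 → quotient 6, remainder 721
736 ÷ 721 → quotient 1, remainder 15
721 ÷ 15 → quotient 48, remainder 1

48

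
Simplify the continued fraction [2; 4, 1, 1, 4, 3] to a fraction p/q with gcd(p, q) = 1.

293/132

Work from the innermost term outward:
Start with 3.
4 + 1/(3/1) = 4 + 1/3 = 13/3
1 + 1/(13/3) = 1 + 3/13 = 16/13
1 + 1/(16/13) = 1 + 13/16 = 29/16
4 + 1/(29/16) = 4 + 16/29 = 132/29
2 + 1/(132/29) = 2 + 29/132 = 293/132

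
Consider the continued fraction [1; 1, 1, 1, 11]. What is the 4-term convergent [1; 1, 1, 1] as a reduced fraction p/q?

Compute successive convergents:
a_0 = 1: 1/1
a_1 = 1: 2/1
a_2 = 1: 3/2
a_3 = 1: 5/3

5/3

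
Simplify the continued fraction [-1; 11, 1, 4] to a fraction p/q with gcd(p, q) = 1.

Start with 4.
1 + 1/(4/1) = 1 + 1/4 = 5/4
11 + 1/(5/4) = 11 + 4/5 = 59/5
-1 + 1/(59/5) = -1 + 5/59 = -54/59

-54/59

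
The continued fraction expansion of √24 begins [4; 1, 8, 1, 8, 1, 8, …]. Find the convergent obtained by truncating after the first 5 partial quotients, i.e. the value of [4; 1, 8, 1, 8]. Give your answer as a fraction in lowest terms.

Start with 8.
1 + 1/(8/1) = 1 + 1/8 = 9/8
8 + 1/(9/8) = 8 + 8/9 = 80/9
1 + 1/(80/9) = 1 + 9/80 = 89/80
4 + 1/(89/80) = 4 + 80/89 = 436/89

436/89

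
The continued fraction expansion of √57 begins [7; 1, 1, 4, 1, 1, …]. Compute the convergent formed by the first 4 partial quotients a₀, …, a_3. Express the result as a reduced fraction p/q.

Start with 4.
1 + 1/(4/1) = 1 + 1/4 = 5/4
1 + 1/(5/4) = 1 + 4/5 = 9/5
7 + 1/(9/5) = 7 + 5/9 = 68/9

68/9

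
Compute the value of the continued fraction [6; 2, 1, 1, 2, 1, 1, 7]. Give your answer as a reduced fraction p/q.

a_0 = 6: 6/1
a_1 = 2: 13/2
a_2 = 1: 19/3
a_3 = 1: 32/5
a_4 = 2: 83/13
a_5 = 1: 115/18
a_6 = 1: 198/31
a_7 = 7: 1501/235

1501/235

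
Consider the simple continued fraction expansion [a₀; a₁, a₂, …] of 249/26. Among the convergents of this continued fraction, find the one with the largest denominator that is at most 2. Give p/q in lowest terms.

19/2

List convergents until the denominator exceeds the bound:
a_0 = 9: 9/1  (≤ bound)
a_1 = 1: 10/1  (≤ bound)
a_2 = 1: 19/2  (≤ bound)
a_3 = 2: 48/5  (> 2, stop)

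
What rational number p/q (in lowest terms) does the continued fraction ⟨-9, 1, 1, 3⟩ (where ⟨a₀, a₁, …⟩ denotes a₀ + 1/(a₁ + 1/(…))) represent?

a_0 = -9: -9/1
a_1 = 1: -8/1
a_2 = 1: -17/2
a_3 = 3: -59/7

-59/7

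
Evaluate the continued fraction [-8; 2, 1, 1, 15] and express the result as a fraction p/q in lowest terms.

-593/78

Start with 15.
1 + 1/(15/1) = 1 + 1/15 = 16/15
1 + 1/(16/15) = 1 + 15/16 = 31/16
2 + 1/(31/16) = 2 + 16/31 = 78/31
-8 + 1/(78/31) = -8 + 31/78 = -593/78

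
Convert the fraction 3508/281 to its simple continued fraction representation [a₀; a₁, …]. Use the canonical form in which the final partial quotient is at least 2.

⌊3508/281⌋ = 12, remainder 136
⌊281/136⌋ = 2, remainder 9
⌊136/9⌋ = 15, remainder 1
⌊9/1⌋ = 9, remainder 0

[12; 2, 15, 9]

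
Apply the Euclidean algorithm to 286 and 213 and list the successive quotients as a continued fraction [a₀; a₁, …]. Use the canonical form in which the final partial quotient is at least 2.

⌊286/213⌋ = 1, remainder 73
⌊213/73⌋ = 2, remainder 67
⌊73/67⌋ = 1, remainder 6
⌊67/6⌋ = 11, remainder 1
⌊6/1⌋ = 6, remainder 0

[1; 2, 1, 11, 6]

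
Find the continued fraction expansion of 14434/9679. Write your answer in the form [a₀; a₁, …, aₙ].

14434 = 1·9679 + 4755, so a_0 = 1
9679 = 2·4755 + 169, so a_1 = 2
4755 = 28·169 + 23, so a_2 = 28
169 = 7·23 + 8, so a_3 = 7
23 = 2·8 + 7, so a_4 = 2
8 = 1·7 + 1, so a_5 = 1
7 = 7·1 + 0, so a_6 = 7

[1; 2, 28, 7, 2, 1, 7]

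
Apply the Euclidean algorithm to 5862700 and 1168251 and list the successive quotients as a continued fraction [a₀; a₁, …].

[5; 54, 2, 10, 5, 3, 1, 47]

5862700 = 5·1168251 + 21445, so a_0 = 5
1168251 = 54·21445 + 10221, so a_1 = 54
21445 = 2·10221 + 1003, so a_2 = 2
10221 = 10·1003 + 191, so a_3 = 10
1003 = 5·191 + 48, so a_4 = 5
191 = 3·48 + 47, so a_5 = 3
48 = 1·47 + 1, so a_6 = 1
47 = 47·1 + 0, so a_7 = 47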